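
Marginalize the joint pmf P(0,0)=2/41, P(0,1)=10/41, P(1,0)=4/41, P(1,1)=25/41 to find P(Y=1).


P(Y=1) = P(0,1)+P(1,1) = 10/41 + 25/41 = 35/41

35/41


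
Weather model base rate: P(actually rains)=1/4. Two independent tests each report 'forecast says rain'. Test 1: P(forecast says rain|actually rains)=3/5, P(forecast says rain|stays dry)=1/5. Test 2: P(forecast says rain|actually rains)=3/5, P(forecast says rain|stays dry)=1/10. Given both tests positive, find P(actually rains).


After test 1: P(+) = 3/5*1/4 + 1/5*3/4 = 3/10
P(B|+) = (3/20)/(3/10) = 1/2
After test 2 (use post1 as new prior): P(+) = 3/5*1/2 + 1/10*1/2 = 7/20
P(B|+,+) = (3/10)/(7/20) = 6/7

6/7


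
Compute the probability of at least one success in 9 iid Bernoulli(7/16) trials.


P(at least one) = 1 - P(none)
P(none) = (1 - 7/16)^9 = (9/16)^9 = 387420489/68719476736
P(at least one) = 1 - 387420489/68719476736 = 68332056247/68719476736

68332056247/68719476736


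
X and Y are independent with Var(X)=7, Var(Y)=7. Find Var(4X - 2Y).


Independence => Cov(X,Y)=0
Var(4X - 2Y) = 4^2*Var(X) + (-2)^2*Var(Y)
= 16*7 + 4*7 = 140

140


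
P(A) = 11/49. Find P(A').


P(A') = 1 - P(A) = 1 - 11/49 = 38/49

38/49


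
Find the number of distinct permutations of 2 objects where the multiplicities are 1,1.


2! = 2
Denominator: 1!=1 * 1!=1
Coefficient = 2 / 1 = 2

2


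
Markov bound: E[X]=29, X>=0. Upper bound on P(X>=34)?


Markov: P(X >= a) <= E[X]/a
P(X >= 34) <= 29/34

29/34


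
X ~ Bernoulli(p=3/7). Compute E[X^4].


For Bernoulli: X in {0,1}
E[X^4] = 0^4*(1-3/7) + 1^4*3/7 = 3/7

3/7


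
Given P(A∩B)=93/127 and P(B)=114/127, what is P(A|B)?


P(A|B) = P(A∩B)/P(B) = (93/127)/(114/127) = 93/114 = 31/38

31/38


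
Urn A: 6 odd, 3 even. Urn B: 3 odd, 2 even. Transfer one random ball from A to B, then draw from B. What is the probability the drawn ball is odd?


P(transfer odd) = 6/9 = 2/3; P(transfer even) = 1/3
If odd transferred: Urn II has 4 odd of 6, so P(odd|odd moved) = 2/3
If even transferred: Urn II has 3 odd of 6, so P(odd|even moved) = 1/2
By total probability: P(odd) = 2/3*2/3 + 1/3*1/2 = 11/18

11/18


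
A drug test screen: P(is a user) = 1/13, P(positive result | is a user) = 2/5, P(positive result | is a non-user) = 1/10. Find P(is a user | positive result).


P(A) = P(A|B)P(B) + P(A|B')P(B') = 2/5*1/13 + 1/10*12/13 = 8/65
P(B|A) = P(A|B)P(B)/P(A) = (2/65)/(8/65) = 1/4

1/4


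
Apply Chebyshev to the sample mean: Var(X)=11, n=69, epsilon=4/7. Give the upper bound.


Var(Xbar) = Var(X)/n = 11/69
Chebyshev: P(|Xbar-mu| >= 4/7) <= Var(Xbar)/(4/7)^2 = (11/69)/(16/49) = 539/1104

539/1104


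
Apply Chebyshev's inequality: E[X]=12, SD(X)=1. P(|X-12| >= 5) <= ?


k = 5/1 = 5
Chebyshev: P(|X-mu| >= k*sigma) <= 1/k^2 = 1/5^2 = 1/25

1/25


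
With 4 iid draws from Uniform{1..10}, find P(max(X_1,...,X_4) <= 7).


P(max <= 7) = P(all X_i <= 7) = (P(X_1 <= 7))^4
= (7/10)^4 = 2401/10000

2401/10000


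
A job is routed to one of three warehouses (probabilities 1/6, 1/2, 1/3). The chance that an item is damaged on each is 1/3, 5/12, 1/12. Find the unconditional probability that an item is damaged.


P(A) = P(A|B1)P(B1) + P(A|B2)P(B2) + P(A|B3)P(B3)
= 1/3*1/6 + 5/12*1/2 + 1/12*1/3
= 1/18 + 5/24 + 1/36 = 7/24

7/24


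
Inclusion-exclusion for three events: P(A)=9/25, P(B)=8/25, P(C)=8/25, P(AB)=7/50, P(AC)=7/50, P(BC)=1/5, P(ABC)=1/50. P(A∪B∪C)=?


P(A∪B∪C) = P(A)+P(B)+P(C) - P(AB)-P(AC)-P(BC) + P(ABC)
= 9/25+8/25+8/25 - 7/50-7/50-1/5 + 1/50
= 27/50

27/50


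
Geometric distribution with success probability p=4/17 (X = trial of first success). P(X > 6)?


P(X > 6) = P(first 6 trials all fail) = (1-p)^6 = (13/17)^6 = 4826809/24137569

4826809/24137569


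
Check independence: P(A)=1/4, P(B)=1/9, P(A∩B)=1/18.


P(A)*P(B) = 1/4*1/9 = 1/36
P(A∩B) = 1/18 != 1/36, so not independent

No, A and B are not independent


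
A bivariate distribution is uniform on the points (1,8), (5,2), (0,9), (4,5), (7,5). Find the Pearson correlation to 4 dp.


Cov(X,Y) = -5.1200, Var(X) = 6.6400, Var(Y) = 6.1600
rho = Cov/(sqrt(VarX)*sqrt(VarY)) = -0.8006

-0.8006


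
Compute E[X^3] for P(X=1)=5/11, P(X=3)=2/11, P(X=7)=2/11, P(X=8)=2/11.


E[X^3] = sum(g(x)*P(x))
= 1*5/11 + 27*2/11 + 343*2/11 + 512*2/11
= 1769/11

1769/11


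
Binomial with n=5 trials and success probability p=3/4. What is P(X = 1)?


P(X=1) = C(5,1) * p^1 * (1-p)^4
= 5 * 3/4 * 1/256
= 15/1024

15/1024


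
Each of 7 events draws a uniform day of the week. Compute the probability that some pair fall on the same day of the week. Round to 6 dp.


P(all different) = prod((7-i)/7 for i=0..6) = 0.006120
P(at least one match) = 1 - 0.006120 = 0.993880

0.993880


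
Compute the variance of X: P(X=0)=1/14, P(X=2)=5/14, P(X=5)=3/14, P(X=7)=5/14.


E[X] = 30/7, E[X^2] = 170/7
Var(X) = E[X^2] - (E[X])^2 = 170/7 - (30/7)^2 = 290/49

290/49


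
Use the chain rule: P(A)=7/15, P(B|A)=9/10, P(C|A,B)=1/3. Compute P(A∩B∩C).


P(A∩B∩C) = P(A) * P(B|A) * P(C|A∩B)
= 7/15 * 9/10 * 1/3
= 21/50 * 1/3 = 7/50

7/50


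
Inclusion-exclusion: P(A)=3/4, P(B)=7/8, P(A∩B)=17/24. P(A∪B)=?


P(A∪B) = P(A) + P(B) - P(A∩B)
= 3/4 + 7/8 - 17/24 = 11/12

11/12


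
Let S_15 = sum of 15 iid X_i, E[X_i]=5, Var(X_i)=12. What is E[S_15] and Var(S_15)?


E[S_n] = n*mu = 15*5 = 75
Var(S_n) = n*sigma^2 = 15*12 = 180

E[S_15]=75, Var(S_15)=180


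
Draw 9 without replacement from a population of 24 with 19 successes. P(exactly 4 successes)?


P(X=4) = C(19,4)*C(5,5) / C(24,9)
= 3876*1 / 1307504
= 3876/1307504 = 3/1012

3/1012


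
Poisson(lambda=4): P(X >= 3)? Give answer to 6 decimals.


P(X>=3) = 1 - P(X<=2) = 1 - (e^(-4)*4^0/0! + e^(-4)*4^1/1! + e^(-4)*4^2/2!)
≈ 1 - (0.0183156389 + 0.0732625556 + 0.1465251111)
= 1 - 0.2381033056 = 0.7618966944
≈ 0.761897

0.761897


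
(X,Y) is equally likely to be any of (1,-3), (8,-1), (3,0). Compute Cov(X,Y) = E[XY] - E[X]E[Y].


E[X]=4, E[Y]=-4/3, E[XY]=-11/3
Cov(X,Y) = E[XY] - E[X]E[Y] = -11/3 - 4*-4/3 = 5/3

5/3


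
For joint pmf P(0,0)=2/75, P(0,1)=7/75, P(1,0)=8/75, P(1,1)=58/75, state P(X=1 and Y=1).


Read from table: P(X=1, Y=1) = 58/75

58/75


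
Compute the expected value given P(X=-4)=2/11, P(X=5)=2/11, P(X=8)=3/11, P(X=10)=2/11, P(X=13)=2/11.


E[X] = sum(x * P(x))
= -4*2/11 + 5*2/11 + 8*3/11 + 10*2/11 + 13*2/11
= 72/11

72/11


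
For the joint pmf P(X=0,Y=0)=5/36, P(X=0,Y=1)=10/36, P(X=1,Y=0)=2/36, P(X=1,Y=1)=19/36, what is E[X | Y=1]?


P(Y=1) = 29/36
E[X|Y=1] = (0*10 + 1*19)/29 = 19/29

19/29


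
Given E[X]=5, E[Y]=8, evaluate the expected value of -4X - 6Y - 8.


E[-4X - 6Y - 8] = -4*E[X] - 6*E[Y] - 8
= (-4)*(5) + (-6)*(8) + (-8)
= -20 - 48 - 8 = -76

-76


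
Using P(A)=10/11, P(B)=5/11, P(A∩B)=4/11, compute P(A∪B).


P(A∪B) = P(A) + P(B) - P(A∩B)
= 10/11 + 5/11 - 4/11 = 1

1


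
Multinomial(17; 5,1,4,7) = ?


17! = 355687428096000
Denominator: 5!=120 * 1!=1 * 4!=24 * 7!=5040
Coefficient = 355687428096000 / 14515200 = 24504480

24504480


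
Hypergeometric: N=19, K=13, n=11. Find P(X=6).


P(X=6) = C(13,6)*C(6,5) / C(19,11)
= 1716*6 / 75582
= 10296/75582 = 44/323

44/323


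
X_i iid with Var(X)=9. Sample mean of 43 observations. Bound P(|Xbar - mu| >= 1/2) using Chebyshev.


Var(Xbar) = Var(X)/n = 9/43
Chebyshev: P(|Xbar-mu| >= 1/2) <= Var(Xbar)/(1/2)^2 = (9/43)/(1/4) = 36/43

36/43


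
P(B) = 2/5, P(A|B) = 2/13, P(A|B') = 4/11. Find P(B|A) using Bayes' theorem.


P(A) = P(A|B)P(B) + P(A|B')P(B') = 2/13*2/5 + 4/11*3/5 = 40/143
P(B|A) = P(A|B)P(B)/P(A) = (4/65)/(40/143) = 11/50

11/50


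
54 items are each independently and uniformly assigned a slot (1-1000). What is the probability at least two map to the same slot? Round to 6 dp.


P(all different) = prod((1000-i)/1000 for i=0..53) = 0.232882
P(at least one match) = 1 - 0.232882 = 0.767118

0.767118


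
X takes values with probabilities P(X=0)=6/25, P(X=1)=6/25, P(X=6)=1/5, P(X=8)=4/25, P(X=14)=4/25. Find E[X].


E[X] = sum(x * P(x))
= 0*6/25 + 1*6/25 + 6*1/5 + 8*4/25 + 14*4/25
= 124/25

124/25


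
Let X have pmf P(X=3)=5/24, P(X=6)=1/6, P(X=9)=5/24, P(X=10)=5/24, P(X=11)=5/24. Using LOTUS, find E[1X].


E[1X] = sum(g(x)*P(x))
= 3*5/24 + 6*1/6 + 9*5/24 + 10*5/24 + 11*5/24
= 63/8

63/8


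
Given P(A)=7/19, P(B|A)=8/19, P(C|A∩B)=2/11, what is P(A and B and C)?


P(A∩B∩C) = P(A) * P(B|A) * P(C|A∩B)
= 7/19 * 8/19 * 2/11
= 56/361 * 2/11 = 112/3971

112/3971


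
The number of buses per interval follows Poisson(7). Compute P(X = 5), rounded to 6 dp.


P(X=5) = e^(-7) * 7^5 / 5!
≈ 0.0009118819656 * 16807 / 120
≈ 0.127717

0.127717


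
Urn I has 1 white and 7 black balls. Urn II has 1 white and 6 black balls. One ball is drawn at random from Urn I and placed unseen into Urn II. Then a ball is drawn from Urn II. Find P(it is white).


P(transfer white) = 1/8; P(transfer black) = 7/8
If white transferred: Urn II has 2 white of 8, so P(white|white moved) = 1/4
If black transferred: Urn II has 1 white of 8, so P(white|black moved) = 1/8
By total probability: P(white) = 1/8*1/4 + 7/8*1/8 = 9/64

9/64


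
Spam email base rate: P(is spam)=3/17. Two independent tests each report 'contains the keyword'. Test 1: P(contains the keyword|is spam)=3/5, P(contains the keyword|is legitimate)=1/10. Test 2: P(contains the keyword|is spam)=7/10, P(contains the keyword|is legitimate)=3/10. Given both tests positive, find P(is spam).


After test 1: P(+) = 3/5*3/17 + 1/10*14/17 = 16/85
P(B|+) = (9/85)/(16/85) = 9/16
After test 2 (use post1 as new prior): P(+) = 7/10*9/16 + 3/10*7/16 = 21/40
P(B|+,+) = (63/160)/(21/40) = 3/4

3/4


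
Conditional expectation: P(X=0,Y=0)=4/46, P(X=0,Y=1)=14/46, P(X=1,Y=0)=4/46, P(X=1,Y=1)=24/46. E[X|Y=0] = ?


P(Y=0) = 8/46
E[X|Y=0] = (0*4 + 1*4)/8 = 4/8 = 1/2

1/2


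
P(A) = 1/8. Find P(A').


P(A') = 1 - P(A) = 1 - 1/8 = 7/8

7/8


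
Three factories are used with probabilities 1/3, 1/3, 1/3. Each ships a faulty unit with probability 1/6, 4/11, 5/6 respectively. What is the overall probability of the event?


P(A) = P(A|B1)P(B1) + P(A|B2)P(B2) + P(A|B3)P(B3)
= 1/6*1/3 + 4/11*1/3 + 5/6*1/3
= 1/18 + 4/33 + 5/18 = 5/11

5/11


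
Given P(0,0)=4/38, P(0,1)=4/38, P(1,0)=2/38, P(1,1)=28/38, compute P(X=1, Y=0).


Read from table: P(X=1, Y=0) = 2/38 = 1/19

1/19


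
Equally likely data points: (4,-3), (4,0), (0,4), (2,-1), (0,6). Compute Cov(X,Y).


E[X]=2, E[Y]=6/5, E[XY]=-14/5
Cov(X,Y) = E[XY] - E[X]E[Y] = -14/5 - 2*6/5 = -26/5

-26/5


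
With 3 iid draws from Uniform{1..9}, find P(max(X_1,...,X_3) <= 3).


P(max <= 3) = P(all X_i <= 3) = (P(X_1 <= 3))^3
= (3/9)^3 = (1/3)^3 = 1/27

1/27


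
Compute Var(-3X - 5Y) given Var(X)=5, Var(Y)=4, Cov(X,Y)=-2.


Var(-3X - 5Y) = (-3)^2*Var(X) + (-5)^2*Var(Y) + 2*(-3)*(-5)*Cov(X,Y)
= 9*5 + 25*4 + 30*(-2)
= 45 + 100 - 60 = 85

85


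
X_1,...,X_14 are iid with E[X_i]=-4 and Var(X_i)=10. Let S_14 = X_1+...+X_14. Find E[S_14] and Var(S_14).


E[S_n] = n*mu = 14*-4 = -56
Var(S_n) = n*sigma^2 = 14*10 = 140

E[S_14]=-56, Var(S_14)=140


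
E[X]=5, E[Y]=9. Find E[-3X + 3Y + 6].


E[-3X + 3Y + 6] = -3*E[X] + 3*E[Y] + 6
= (-3)*(5) + (3)*(9) + (6)
= -15 + 27 + 6 = 18

18


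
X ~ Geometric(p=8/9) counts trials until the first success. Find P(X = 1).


P(X=1) = (1-p)^0 * p = (1/9)^0 * 8/9
= 1 * 8/9 = 8/9

8/9


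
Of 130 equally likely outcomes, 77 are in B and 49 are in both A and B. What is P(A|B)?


P(A|B) = P(A∩B)/P(B) = (49/130)/(77/130) = 49/77 = 7/11

7/11


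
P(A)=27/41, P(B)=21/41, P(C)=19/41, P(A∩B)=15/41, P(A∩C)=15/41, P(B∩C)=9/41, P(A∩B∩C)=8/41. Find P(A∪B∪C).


P(A∪B∪C) = P(A)+P(B)+P(C) - P(AB)-P(AC)-P(BC) + P(ABC)
= 27/41+21/41+19/41 - 15/41-15/41-9/41 + 8/41
= 36/41

36/41


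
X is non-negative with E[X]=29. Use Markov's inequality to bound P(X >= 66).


Markov: P(X >= a) <= E[X]/a
P(X >= 66) <= 29/66

29/66


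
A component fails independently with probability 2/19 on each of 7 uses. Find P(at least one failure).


P(at least one) = 1 - P(none)
P(none) = (1 - 2/19)^7 = (17/19)^7 = 410338673/893871739
P(at least one) = 1 - 410338673/893871739 = 483533066/893871739

483533066/893871739


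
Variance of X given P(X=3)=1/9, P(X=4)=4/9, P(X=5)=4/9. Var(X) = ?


E[X] = 13/3, E[X^2] = 173/9
Var(X) = E[X^2] - (E[X])^2 = 173/9 - (13/3)^2 = 4/9

4/9


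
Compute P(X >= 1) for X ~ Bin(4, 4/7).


P(X>=1) = P(X=1) + P(X=2) + P(X=3) + P(X=4)
= 432/2401 + 864/2401 + 768/2401 + 256/2401
= 2320/2401

2320/2401


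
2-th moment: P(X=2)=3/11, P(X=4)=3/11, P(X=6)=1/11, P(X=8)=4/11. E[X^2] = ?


E[X^2] = sum(x^2 * P(x))
= 4*3/11 + 16*3/11 + 36*1/11 + 64*4/11
= 32

32


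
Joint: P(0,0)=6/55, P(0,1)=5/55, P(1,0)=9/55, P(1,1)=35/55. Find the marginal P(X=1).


P(X=1) = P(1,0)+P(1,1) = 9/55 + 35/55 = 44/55 = 4/5

4/5


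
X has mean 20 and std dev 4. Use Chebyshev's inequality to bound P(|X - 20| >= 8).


k = 8/4 = 2
Chebyshev: P(|X-mu| >= k*sigma) <= 1/k^2 = 1/2^2 = 1/4

1/4


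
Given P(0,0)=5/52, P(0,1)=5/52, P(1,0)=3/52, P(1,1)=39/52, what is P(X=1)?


P(X=1) = P(1,0)+P(1,1) = 3/52 + 39/52 = 42/52 = 21/26

21/26


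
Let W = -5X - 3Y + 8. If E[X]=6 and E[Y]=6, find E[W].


E[-5X - 3Y + 8] = -5*E[X] - 3*E[Y] + 8
= (-5)*(6) + (-3)*(6) + (8)
= -30 - 18 + 8 = -40

-40


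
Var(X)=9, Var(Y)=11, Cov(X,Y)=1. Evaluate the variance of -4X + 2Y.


Var(-4X + 2Y) = (-4)^2*Var(X) + 2^2*Var(Y) + 2*(-4)*2*Cov(X,Y)
= 16*9 + 4*11 - 16*1
= 144 + 44 - 16 = 172

172


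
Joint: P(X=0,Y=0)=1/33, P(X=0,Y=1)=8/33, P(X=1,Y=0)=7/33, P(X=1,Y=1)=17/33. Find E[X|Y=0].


P(Y=0) = 8/33
E[X|Y=0] = (0*1 + 1*7)/8 = 7/8

7/8


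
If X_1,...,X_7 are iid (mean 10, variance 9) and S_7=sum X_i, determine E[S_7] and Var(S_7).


E[S_n] = n*mu = 7*10 = 70
Var(S_n) = n*sigma^2 = 7*9 = 63

E[S_7]=70, Var(S_7)=63


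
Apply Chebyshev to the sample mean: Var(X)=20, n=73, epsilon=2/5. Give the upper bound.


Var(Xbar) = Var(X)/n = 20/73
Chebyshev: P(|Xbar-mu| >= 2/5) <= Var(Xbar)/(2/5)^2 = (20/73)/(4/25) = 125/73
Bound exceeds 1, so trivial bound: 1

1


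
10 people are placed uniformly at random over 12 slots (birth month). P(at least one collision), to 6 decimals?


P(all different) = prod((12-i)/12 for i=0..9) = 0.003868
P(at least one match) = 1 - 0.003868 = 0.996132

0.996132


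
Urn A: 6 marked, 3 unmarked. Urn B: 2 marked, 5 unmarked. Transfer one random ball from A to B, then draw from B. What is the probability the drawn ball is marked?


P(transfer marked) = 6/9 = 2/3; P(transfer unmarked) = 1/3
If marked transferred: Urn II has 3 marked of 8, so P(marked|marked moved) = 3/8
If unmarked transferred: Urn II has 2 marked of 8, so P(marked|unmarked moved) = 1/4
By total probability: P(marked) = 2/3*3/8 + 1/3*1/4 = 1/3

1/3


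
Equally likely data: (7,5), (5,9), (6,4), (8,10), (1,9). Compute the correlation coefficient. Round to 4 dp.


Cov(X,Y) = -1.3600, Var(X) = 5.8400, Var(Y) = 5.8400
rho = Cov/(sqrt(VarX)*sqrt(VarY)) = -0.2329

-0.2329


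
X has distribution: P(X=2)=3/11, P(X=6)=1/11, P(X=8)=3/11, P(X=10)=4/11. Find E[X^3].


E[X^3] = sum(g(x)*P(x))
= 8*3/11 + 216*1/11 + 512*3/11 + 1000*4/11
= 5776/11

5776/11


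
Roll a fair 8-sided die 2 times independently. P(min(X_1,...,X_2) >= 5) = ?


P(min >= 5) = P(all X_i >= 5) = (P(X_1 >= 5))^2
= (4/8)^2 = (1/2)^2 = 1/4

1/4


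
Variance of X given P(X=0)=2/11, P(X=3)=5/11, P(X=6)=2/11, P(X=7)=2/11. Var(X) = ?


E[X] = 41/11, E[X^2] = 215/11
Var(X) = E[X^2] - (E[X])^2 = 215/11 - (41/11)^2 = 684/121

684/121


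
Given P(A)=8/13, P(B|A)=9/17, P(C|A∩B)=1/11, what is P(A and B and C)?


P(A∩B∩C) = P(A) * P(B|A) * P(C|A∩B)
= 8/13 * 9/17 * 1/11
= 72/221 * 1/11 = 72/2431

72/2431


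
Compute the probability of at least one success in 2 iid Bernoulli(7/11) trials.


P(at least one) = 1 - P(none)
P(none) = (1 - 7/11)^2 = (4/11)^2 = 16/121
P(at least one) = 1 - 16/121 = 105/121

105/121


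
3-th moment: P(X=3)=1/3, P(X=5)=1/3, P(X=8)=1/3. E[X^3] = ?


E[X^3] = sum(x^3 * P(x))
= 27*1/3 + 125*1/3 + 512*1/3
= 664/3

664/3


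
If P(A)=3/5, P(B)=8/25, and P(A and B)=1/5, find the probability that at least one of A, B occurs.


P(A∪B) = P(A) + P(B) - P(A∩B)
= 3/5 + 8/25 - 1/5 = 18/25

18/25


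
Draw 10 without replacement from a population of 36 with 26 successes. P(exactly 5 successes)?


P(X=5) = C(26,5)*C(10,5) / C(36,10)
= 65780*252 / 254186856
= 16576560/254186856 = 2990/45849

2990/45849


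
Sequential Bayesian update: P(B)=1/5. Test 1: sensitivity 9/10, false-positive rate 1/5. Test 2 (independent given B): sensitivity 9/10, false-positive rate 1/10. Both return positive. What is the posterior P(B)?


After test 1: P(+) = 9/10*1/5 + 1/5*4/5 = 17/50
P(B|+) = (9/50)/(17/50) = 9/17
After test 2 (use post1 as new prior): P(+) = 9/10*9/17 + 1/10*8/17 = 89/170
P(B|+,+) = (81/170)/(89/170) = 81/89

81/89


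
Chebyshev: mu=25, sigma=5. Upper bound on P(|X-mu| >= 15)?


k = 15/5 = 3
Chebyshev: P(|X-mu| >= k*sigma) <= 1/k^2 = 1/3^2 = 1/9

1/9


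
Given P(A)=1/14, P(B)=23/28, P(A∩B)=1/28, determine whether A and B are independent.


P(A)*P(B) = 1/14*23/28 = 23/392
P(A∩B) = 1/28 != 23/392, so not independent

No, A and B are not independent


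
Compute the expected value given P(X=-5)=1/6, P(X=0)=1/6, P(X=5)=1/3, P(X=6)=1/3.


E[X] = sum(x * P(x))
= -5*1/6 + 0*1/6 + 5*1/3 + 6*1/3
= 17/6

17/6


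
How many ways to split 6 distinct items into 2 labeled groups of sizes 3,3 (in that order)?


6! = 720
Denominator: 3!=6 * 3!=6
Coefficient = 720 / 36 = 20

20


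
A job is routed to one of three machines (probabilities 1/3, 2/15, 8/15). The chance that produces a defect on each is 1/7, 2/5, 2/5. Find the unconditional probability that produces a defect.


P(A) = P(A|B1)P(B1) + P(A|B2)P(B2) + P(A|B3)P(B3)
= 1/7*1/3 + 2/5*2/15 + 2/5*8/15
= 1/21 + 4/75 + 16/75 = 11/35

11/35


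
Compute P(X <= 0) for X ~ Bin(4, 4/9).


P(X<=0) = P(X=0)
= 625/6561
= 625/6561

625/6561


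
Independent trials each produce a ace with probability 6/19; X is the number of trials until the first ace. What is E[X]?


For geometric (trials until first success), E[X] = 1/p = 1/(6/19) = 19/6

19/6


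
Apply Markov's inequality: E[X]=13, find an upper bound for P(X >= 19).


Markov: P(X >= a) <= E[X]/a
P(X >= 19) <= 13/19

13/19


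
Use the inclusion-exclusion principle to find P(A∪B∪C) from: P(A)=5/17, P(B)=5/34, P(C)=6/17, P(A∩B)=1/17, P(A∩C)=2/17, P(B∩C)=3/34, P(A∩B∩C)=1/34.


P(A∪B∪C) = P(A)+P(B)+P(C) - P(AB)-P(AC)-P(BC) + P(ABC)
= 5/17+5/34+6/17 - 1/17-2/17-3/34 + 1/34
= 19/34

19/34


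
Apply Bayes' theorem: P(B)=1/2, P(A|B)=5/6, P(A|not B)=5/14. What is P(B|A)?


P(A) = P(A|B)P(B) + P(A|B')P(B') = 5/6*1/2 + 5/14*1/2 = 25/42
P(B|A) = P(A|B)P(B)/P(A) = (5/12)/(25/42) = 7/10

7/10


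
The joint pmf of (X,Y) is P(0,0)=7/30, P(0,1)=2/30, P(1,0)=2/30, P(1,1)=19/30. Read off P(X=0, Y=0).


Read from table: P(X=0, Y=0) = 7/30

7/30


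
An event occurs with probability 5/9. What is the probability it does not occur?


P(A') = 1 - P(A) = 1 - 5/9 = 4/9

4/9


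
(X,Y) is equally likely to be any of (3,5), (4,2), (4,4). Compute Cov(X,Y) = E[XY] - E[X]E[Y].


E[X]=11/3, E[Y]=11/3, E[XY]=13
Cov(X,Y) = E[XY] - E[X]E[Y] = 13 - 11/3*11/3 = -4/9

-4/9


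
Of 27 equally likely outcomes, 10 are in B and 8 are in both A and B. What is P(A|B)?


P(A|B) = P(A∩B)/P(B) = (8/27)/(10/27) = 8/10 = 4/5

4/5


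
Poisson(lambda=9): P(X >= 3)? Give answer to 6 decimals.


P(X>=3) = 1 - P(X<=2) = 1 - (e^(-9)*9^0/0! + e^(-9)*9^1/1! + e^(-9)*9^2/2!)
≈ 1 - (0.0001234098 + 0.0011106882 + 0.0049980971)
= 1 - 0.0062321951 = 0.9937678049
≈ 0.993768

0.993768


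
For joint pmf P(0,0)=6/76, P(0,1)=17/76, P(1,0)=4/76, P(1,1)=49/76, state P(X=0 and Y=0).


Read from table: P(X=0, Y=0) = 6/76 = 3/38

3/38


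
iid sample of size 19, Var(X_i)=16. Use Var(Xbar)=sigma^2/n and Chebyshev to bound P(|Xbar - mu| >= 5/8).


Var(Xbar) = Var(X)/n = 16/19
Chebyshev: P(|Xbar-mu| >= 5/8) <= Var(Xbar)/(5/8)^2 = (16/19)/(25/64) = 1024/475
Bound exceeds 1, so trivial bound: 1

1


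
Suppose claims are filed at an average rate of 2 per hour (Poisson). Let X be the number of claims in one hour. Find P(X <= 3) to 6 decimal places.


P(X<=3) = e^(-2)*2^0/0! + e^(-2)*2^1/1! + e^(-2)*2^2/2! + e^(-2)*2^3/3!
≈ 0.1353352832 + 0.2706705665 + 0.2706705665 + 0.1804470443
= 0.8571234605
≈ 0.857123

0.857123


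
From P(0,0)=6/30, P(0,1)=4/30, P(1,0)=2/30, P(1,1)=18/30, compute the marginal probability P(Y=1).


P(Y=1) = P(0,1)+P(1,1) = 4/30 + 18/30 = 22/30 = 11/15

11/15


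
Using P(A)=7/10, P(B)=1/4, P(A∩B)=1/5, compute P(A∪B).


P(A∪B) = P(A) + P(B) - P(A∩B)
= 7/10 + 1/4 - 1/5 = 3/4

3/4


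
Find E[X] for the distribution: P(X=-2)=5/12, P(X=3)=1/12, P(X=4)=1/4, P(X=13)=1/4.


E[X] = sum(x * P(x))
= -2*5/12 + 3*1/12 + 4*1/4 + 13*1/4
= 11/3

11/3


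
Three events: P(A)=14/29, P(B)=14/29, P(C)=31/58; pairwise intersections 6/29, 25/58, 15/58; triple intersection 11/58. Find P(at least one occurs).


P(A∪B∪C) = P(A)+P(B)+P(C) - P(AB)-P(AC)-P(BC) + P(ABC)
= 14/29+14/29+31/58 - 6/29-25/58-15/58 + 11/58
= 23/29

23/29


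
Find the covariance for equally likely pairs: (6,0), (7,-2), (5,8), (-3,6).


E[X]=15/4, E[Y]=3, E[XY]=2
Cov(X,Y) = E[XY] - E[X]E[Y] = 2 - 15/4*3 = -37/4

-37/4


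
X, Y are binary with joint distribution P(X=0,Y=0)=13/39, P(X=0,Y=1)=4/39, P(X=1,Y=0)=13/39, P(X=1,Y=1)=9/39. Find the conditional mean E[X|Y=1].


P(Y=1) = 13/39
E[X|Y=1] = (0*4 + 1*9)/13 = 9/13

9/13


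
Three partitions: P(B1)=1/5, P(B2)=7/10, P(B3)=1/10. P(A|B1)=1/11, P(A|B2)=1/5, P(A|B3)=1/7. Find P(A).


P(A) = P(A|B1)P(B1) + P(A|B2)P(B2) + P(A|B3)P(B3)
= 1/11*1/5 + 1/5*7/10 + 1/7*1/10
= 1/55 + 7/50 + 1/70 = 332/1925

332/1925


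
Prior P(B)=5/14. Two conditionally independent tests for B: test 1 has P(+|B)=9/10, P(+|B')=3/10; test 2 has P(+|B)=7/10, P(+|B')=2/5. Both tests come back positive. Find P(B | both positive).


After test 1: P(+) = 9/10*5/14 + 3/10*9/14 = 18/35
P(B|+) = (9/28)/(18/35) = 5/8
After test 2 (use post1 as new prior): P(+) = 7/10*5/8 + 2/5*3/8 = 47/80
P(B|+,+) = (7/16)/(47/80) = 35/47

35/47


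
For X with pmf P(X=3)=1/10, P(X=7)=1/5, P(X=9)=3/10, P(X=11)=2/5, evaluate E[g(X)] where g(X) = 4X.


E[4X] = sum(g(x)*P(x))
= 12*1/10 + 28*1/5 + 36*3/10 + 44*2/5
= 176/5

176/5


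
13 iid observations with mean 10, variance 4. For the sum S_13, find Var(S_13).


By independence, Var(S_n) = n*Var(X_1) = 13*4 = 52

52


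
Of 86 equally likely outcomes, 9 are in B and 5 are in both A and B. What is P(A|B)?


P(A|B) = P(A∩B)/P(B) = (5/86)/(9/86) = 5/9

5/9


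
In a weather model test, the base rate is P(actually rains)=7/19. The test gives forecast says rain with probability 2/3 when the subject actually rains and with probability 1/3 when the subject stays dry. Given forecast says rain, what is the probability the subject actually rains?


P(A) = P(A|B)P(B) + P(A|B')P(B') = 2/3*7/19 + 1/3*12/19 = 26/57
P(B|A) = P(A|B)P(B)/P(A) = (14/57)/(26/57) = 7/13

7/13


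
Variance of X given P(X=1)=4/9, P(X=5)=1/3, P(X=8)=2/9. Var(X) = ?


E[X] = 35/9, E[X^2] = 23
Var(X) = E[X^2] - (E[X])^2 = 23 - (35/9)^2 = 638/81

638/81


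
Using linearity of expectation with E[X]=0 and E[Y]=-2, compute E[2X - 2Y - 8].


E[2X - 2Y - 8] = 2*E[X] - 2*E[Y] - 8
= (2)*(0) + (-2)*(-2) + (-8)
= 0 + 4 - 8 = -4

-4


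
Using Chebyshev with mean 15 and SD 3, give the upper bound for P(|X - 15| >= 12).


k = 12/3 = 4
Chebyshev: P(|X-mu| >= k*sigma) <= 1/k^2 = 1/4^2 = 1/16

1/16


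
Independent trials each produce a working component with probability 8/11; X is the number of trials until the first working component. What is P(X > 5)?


P(X > 5) = P(first 5 trials all fail) = (1-p)^5 = (3/11)^5 = 243/161051

243/161051


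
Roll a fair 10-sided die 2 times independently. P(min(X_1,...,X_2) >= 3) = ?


P(min >= 3) = P(all X_i >= 3) = (P(X_1 >= 3))^2
= (8/10)^2 = (4/5)^2 = 16/25

16/25


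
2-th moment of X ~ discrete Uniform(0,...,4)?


E[X^2] = (1/5) * sum(x^2 for x=0..4)
= 30/5 = 6

6


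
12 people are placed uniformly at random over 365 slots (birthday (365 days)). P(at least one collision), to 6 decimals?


P(all different) = prod((365-i)/365 for i=0..11) = 0.832975
P(at least one match) = 1 - 0.832975 = 0.167025

0.167025


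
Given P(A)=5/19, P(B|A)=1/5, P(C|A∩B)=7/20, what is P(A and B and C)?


P(A∩B∩C) = P(A) * P(B|A) * P(C|A∩B)
= 5/19 * 1/5 * 7/20
= 1/19 * 7/20 = 7/380

7/380


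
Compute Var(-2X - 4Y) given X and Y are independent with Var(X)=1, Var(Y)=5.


Independence => Cov(X,Y)=0
Var(-2X - 4Y) = (-2)^2*Var(X) + (-4)^2*Var(Y)
= 4*1 + 16*5 = 84

84


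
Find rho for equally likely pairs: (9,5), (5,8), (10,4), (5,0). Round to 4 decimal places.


Cov(X,Y) = 0.4375, Var(X) = 5.1875, Var(Y) = 8.1875
rho = Cov/(sqrt(VarX)*sqrt(VarY)) = 0.0671

0.0671


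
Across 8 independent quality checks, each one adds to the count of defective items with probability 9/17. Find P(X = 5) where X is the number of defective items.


P(X=5) = C(8,5) * p^5 * (1-p)^3
= 56 * 59049/1419857 * 512/4913
= 1693052928/6975757441

1693052928/6975757441


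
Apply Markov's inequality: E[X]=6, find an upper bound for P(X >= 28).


Markov: P(X >= a) <= E[X]/a
P(X >= 28) <= 6/28 = 3/14

3/14


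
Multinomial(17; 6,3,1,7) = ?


17! = 355687428096000
Denominator: 6!=720 * 3!=6 * 1!=1 * 7!=5040
Coefficient = 355687428096000 / 21772800 = 16336320

16336320


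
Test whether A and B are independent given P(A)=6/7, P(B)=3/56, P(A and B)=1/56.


P(A)*P(B) = 6/7*3/56 = 9/196
P(A∩B) = 1/56 != 9/196, so not independent

No, A and B are not independent


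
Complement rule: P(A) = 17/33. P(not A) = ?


P(A') = 1 - P(A) = 1 - 17/33 = 16/33

16/33


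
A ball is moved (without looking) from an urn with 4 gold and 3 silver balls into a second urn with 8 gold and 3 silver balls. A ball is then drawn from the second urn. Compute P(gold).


P(transfer gold) = 4/7; P(transfer silver) = 3/7
If gold transferred: Urn II has 9 gold of 12, so P(gold|gold moved) = 3/4
If silver transferred: Urn II has 8 gold of 12, so P(gold|silver moved) = 2/3
By total probability: P(gold) = 4/7*3/4 + 3/7*2/3 = 5/7

5/7


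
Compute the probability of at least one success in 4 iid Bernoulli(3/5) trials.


P(at least one) = 1 - P(none)
P(none) = (1 - 3/5)^4 = (2/5)^4 = 16/625
P(at least one) = 1 - 16/625 = 609/625

609/625


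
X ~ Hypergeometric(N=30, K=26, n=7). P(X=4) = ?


P(X=4) = C(26,4)*C(4,3) / C(30,7)
= 14950*4 / 2035800
= 59800/2035800 = 23/783

23/783


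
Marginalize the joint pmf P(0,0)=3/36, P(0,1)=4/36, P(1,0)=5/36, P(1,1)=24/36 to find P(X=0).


P(X=0) = P(0,0)+P(0,1) = 3/36 + 4/36 = 7/36

7/36


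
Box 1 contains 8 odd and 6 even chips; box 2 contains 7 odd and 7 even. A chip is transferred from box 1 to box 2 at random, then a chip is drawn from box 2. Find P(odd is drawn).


P(transfer odd) = 8/14 = 4/7; P(transfer even) = 3/7
If odd transferred: Urn II has 8 odd of 15, so P(odd|odd moved) = 8/15
If even transferred: Urn II has 7 odd of 15, so P(odd|even moved) = 7/15
By total probability: P(odd) = 4/7*8/15 + 3/7*7/15 = 53/105

53/105


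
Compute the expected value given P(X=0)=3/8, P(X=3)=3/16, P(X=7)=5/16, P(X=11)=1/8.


E[X] = sum(x * P(x))
= 0*3/8 + 3*3/16 + 7*5/16 + 11*1/8
= 33/8

33/8


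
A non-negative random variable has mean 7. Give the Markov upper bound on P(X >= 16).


Markov: P(X >= a) <= E[X]/a
P(X >= 16) <= 7/16

7/16


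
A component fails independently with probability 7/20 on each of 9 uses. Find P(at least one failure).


P(at least one) = 1 - P(none)
P(none) = (1 - 7/20)^9 = (13/20)^9 = 10604499373/512000000000
P(at least one) = 1 - 10604499373/512000000000 = 501395500627/512000000000

501395500627/512000000000


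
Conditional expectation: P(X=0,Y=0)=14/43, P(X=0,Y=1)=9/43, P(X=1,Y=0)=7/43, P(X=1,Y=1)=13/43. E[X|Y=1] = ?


P(Y=1) = 22/43
E[X|Y=1] = (0*9 + 1*13)/22 = 13/22

13/22


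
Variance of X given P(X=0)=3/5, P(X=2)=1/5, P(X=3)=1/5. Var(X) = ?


E[X] = 1, E[X^2] = 13/5
Var(X) = E[X^2] - (E[X])^2 = 13/5 - (1)^2 = 8/5

8/5


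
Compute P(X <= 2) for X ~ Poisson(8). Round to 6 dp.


P(X<=2) = e^(-8)*8^0/0! + e^(-8)*8^1/1! + e^(-8)*8^2/2!
≈ 0.0003354626 + 0.0026837010 + 0.0107348041
= 0.0137539677
≈ 0.013754

0.013754


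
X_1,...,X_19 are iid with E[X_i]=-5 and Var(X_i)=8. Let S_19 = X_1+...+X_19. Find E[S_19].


E[S_n] = n*E[X_1] = 19*-5 = -95

-95


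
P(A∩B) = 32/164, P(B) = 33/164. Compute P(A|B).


P(A|B) = P(A∩B)/P(B) = (32/164)/(33/164) = 32/33

32/33


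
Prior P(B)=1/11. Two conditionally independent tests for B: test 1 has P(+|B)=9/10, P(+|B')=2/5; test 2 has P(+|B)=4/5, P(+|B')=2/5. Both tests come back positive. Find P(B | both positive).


After test 1: P(+) = 9/10*1/11 + 2/5*10/11 = 49/110
P(B|+) = (9/110)/(49/110) = 9/49
After test 2 (use post1 as new prior): P(+) = 4/5*9/49 + 2/5*40/49 = 116/245
P(B|+,+) = (36/245)/(116/245) = 9/29

9/29


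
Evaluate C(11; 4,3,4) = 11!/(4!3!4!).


11! = 39916800
Denominator: 4!=24 * 3!=6 * 4!=24
Coefficient = 39916800 / 3456 = 11550

11550


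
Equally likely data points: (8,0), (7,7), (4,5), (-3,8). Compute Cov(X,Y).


E[X]=4, E[Y]=5, E[XY]=45/4
Cov(X,Y) = E[XY] - E[X]E[Y] = 45/4 - 4*5 = -35/4

-35/4


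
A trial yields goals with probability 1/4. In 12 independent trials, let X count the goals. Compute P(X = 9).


P(X=9) = C(12,9) * p^9 * (1-p)^3
= 220 * 1/262144 * 27/64
= 1485/4194304

1485/4194304


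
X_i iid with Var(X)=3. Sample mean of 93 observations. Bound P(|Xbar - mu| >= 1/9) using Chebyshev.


Var(Xbar) = Var(X)/n = 3/93
Chebyshev: P(|Xbar-mu| >= 1/9) <= Var(Xbar)/(1/9)^2 = (1/31)/(1/81) = 81/31
Bound exceeds 1, so trivial bound: 1

1


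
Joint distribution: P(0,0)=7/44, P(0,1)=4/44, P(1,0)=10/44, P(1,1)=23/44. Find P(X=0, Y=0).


Read from table: P(X=0, Y=0) = 7/44

7/44


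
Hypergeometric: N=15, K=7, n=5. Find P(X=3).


P(X=3) = C(7,3)*C(8,2) / C(15,5)
= 35*28 / 3003
= 980/3003 = 140/429

140/429


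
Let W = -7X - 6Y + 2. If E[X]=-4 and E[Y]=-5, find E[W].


E[-7X - 6Y + 2] = -7*E[X] - 6*E[Y] + 2
= (-7)*(-4) + (-6)*(-5) + (2)
= 28 + 30 + 2 = 60

60


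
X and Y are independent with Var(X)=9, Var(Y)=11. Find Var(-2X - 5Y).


Independence => Cov(X,Y)=0
Var(-2X - 5Y) = (-2)^2*Var(X) + (-5)^2*Var(Y)
= 4*9 + 25*11 = 311

311


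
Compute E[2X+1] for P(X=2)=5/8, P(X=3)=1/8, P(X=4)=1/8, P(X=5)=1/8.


E[2X+1] = sum(g(x)*P(x))
= 5*5/8 + 7*1/8 + 9*1/8 + 11*1/8
= 13/2

13/2


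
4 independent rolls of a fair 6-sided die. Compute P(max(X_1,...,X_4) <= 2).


P(max <= 2) = P(all X_i <= 2) = (P(X_1 <= 2))^4
= (2/6)^4 = (1/3)^4 = 1/81

1/81


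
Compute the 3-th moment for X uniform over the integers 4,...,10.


E[X^3] = (1/7) * sum(x^3 for x=4..10)
= 2989/7 = 427

427


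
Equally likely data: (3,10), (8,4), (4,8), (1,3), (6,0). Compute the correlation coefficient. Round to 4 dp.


Cov(X,Y) = -2.6000, Var(X) = 5.8400, Var(Y) = 12.8000
rho = Cov/(sqrt(VarX)*sqrt(VarY)) = -0.3007

-0.3007


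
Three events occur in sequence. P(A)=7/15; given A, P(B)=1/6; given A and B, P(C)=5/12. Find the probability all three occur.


P(A∩B∩C) = P(A) * P(B|A) * P(C|A∩B)
= 7/15 * 1/6 * 5/12
= 7/90 * 5/12 = 7/216

7/216


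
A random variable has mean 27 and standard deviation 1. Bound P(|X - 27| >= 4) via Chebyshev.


k = 4/1 = 4
Chebyshev: P(|X-mu| >= k*sigma) <= 1/k^2 = 1/4^2 = 1/16

1/16


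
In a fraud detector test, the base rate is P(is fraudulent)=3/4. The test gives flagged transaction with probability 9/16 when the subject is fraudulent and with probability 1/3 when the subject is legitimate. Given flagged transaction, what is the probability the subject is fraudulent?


P(A) = P(A|B)P(B) + P(A|B')P(B') = 9/16*3/4 + 1/3*1/4 = 97/192
P(B|A) = P(A|B)P(B)/P(A) = (27/64)/(97/192) = 81/97

81/97


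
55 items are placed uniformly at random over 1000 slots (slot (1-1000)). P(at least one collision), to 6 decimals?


P(all different) = prod((1000-i)/1000 for i=0..54) = 0.220306
P(at least one match) = 1 - 0.220306 = 0.779694

0.779694


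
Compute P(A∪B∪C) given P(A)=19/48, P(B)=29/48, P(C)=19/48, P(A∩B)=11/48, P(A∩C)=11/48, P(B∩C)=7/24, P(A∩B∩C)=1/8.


P(A∪B∪C) = P(A)+P(B)+P(C) - P(AB)-P(AC)-P(BC) + P(ABC)
= 19/48+29/48+19/48 - 11/48-11/48-7/24 + 1/8
= 37/48

37/48


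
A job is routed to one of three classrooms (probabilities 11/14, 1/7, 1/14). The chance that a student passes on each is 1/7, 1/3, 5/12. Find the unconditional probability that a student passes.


P(A) = P(A|B1)P(B1) + P(A|B2)P(B2) + P(A|B3)P(B3)
= 1/7*11/14 + 1/3*1/7 + 5/12*1/14
= 11/98 + 1/21 + 5/168 = 223/1176

223/1176


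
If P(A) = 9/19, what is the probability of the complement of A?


P(A') = 1 - P(A) = 1 - 9/19 = 10/19

10/19


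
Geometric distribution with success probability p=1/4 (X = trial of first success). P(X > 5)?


P(X > 5) = P(first 5 trials all fail) = (1-p)^5 = (3/4)^5 = 243/1024

243/1024


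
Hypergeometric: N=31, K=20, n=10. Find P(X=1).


P(X=1) = C(20,1)*C(11,9) / C(31,10)
= 20*55 / 44352165
= 1100/44352165 = 20/806403

20/806403


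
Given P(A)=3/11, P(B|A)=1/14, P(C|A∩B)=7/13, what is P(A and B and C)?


P(A∩B∩C) = P(A) * P(B|A) * P(C|A∩B)
= 3/11 * 1/14 * 7/13
= 3/154 * 7/13 = 3/286

3/286


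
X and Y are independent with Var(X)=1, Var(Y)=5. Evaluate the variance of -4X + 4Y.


Independence => Cov(X,Y)=0
Var(-4X + 4Y) = (-4)^2*Var(X) + 4^2*Var(Y)
= 16*1 + 16*5 = 96

96


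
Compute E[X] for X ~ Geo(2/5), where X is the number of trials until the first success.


For geometric (trials until first success), E[X] = 1/p = 1/(2/5) = 5/2

5/2


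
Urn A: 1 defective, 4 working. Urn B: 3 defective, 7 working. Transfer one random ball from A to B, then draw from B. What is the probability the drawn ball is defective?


P(transfer defective) = 1/5; P(transfer working) = 4/5
If defective transferred: Urn II has 4 defective of 11, so P(defective|defective moved) = 4/11
If working transferred: Urn II has 3 defective of 11, so P(defective|working moved) = 3/11
By total probability: P(defective) = 1/5*4/11 + 4/5*3/11 = 16/55

16/55


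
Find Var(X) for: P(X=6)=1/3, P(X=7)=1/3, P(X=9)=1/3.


E[X] = 22/3, E[X^2] = 166/3
Var(X) = E[X^2] - (E[X])^2 = 166/3 - (22/3)^2 = 14/9

14/9


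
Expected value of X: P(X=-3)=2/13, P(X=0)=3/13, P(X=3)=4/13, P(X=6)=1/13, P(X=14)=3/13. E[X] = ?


E[X] = sum(x * P(x))
= -3*2/13 + 0*3/13 + 3*4/13 + 6*1/13 + 14*3/13
= 54/13

54/13


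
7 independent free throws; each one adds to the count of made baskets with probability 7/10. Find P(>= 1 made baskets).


P(at least one) = 1 - P(none)
P(none) = (1 - 7/10)^7 = (3/10)^7 = 2187/10000000
P(at least one) = 1 - 2187/10000000 = 9997813/10000000

9997813/10000000


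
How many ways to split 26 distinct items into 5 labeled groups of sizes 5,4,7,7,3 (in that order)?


26! = 403291461126605635584000000
Denominator: 5!=120 * 4!=24 * 7!=5040 * 7!=5040 * 3!=6
Coefficient = 403291461126605635584000000 / 438939648000 = 918785675808000

918785675808000


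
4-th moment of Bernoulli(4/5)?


For Bernoulli: X in {0,1}
E[X^4] = 0^4*(1-4/5) + 1^4*4/5 = 4/5

4/5


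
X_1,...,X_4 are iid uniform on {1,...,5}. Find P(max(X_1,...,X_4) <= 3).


P(max <= 3) = P(all X_i <= 3) = (P(X_1 <= 3))^4
= (3/5)^4 = 81/625

81/625


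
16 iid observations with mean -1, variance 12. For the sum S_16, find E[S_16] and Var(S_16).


E[S_n] = n*mu = 16*-1 = -16
Var(S_n) = n*sigma^2 = 16*12 = 192

E[S_16]=-16, Var(S_16)=192


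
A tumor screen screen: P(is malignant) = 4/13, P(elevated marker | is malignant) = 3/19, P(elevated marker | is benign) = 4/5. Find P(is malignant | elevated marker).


P(A) = P(A|B)P(B) + P(A|B')P(B') = 3/19*4/13 + 4/5*9/13 = 744/1235
P(B|A) = P(A|B)P(B)/P(A) = (12/247)/(744/1235) = 5/62

5/62


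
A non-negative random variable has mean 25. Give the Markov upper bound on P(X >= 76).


Markov: P(X >= a) <= E[X]/a
P(X >= 76) <= 25/76

25/76


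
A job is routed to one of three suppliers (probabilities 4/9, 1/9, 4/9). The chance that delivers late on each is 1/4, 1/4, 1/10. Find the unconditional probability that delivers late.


P(A) = P(A|B1)P(B1) + P(A|B2)P(B2) + P(A|B3)P(B3)
= 1/4*4/9 + 1/4*1/9 + 1/10*4/9
= 1/9 + 1/36 + 2/45 = 11/60

11/60


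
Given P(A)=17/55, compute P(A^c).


P(A') = 1 - P(A) = 1 - 17/55 = 38/55

38/55


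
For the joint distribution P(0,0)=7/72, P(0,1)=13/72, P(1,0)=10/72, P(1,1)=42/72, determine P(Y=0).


P(Y=0) = P(0,0)+P(1,0) = 7/72 + 10/72 = 17/72

17/72


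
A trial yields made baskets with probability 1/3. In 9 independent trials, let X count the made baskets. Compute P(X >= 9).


P(X>=9) = P(X=9)
= 1/19683
= 1/19683

1/19683


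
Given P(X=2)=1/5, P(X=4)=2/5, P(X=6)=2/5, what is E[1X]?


E[1X] = sum(g(x)*P(x))
= 2*1/5 + 4*2/5 + 6*2/5
= 22/5

22/5


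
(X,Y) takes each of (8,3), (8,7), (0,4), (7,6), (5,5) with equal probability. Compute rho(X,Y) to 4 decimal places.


Cov(X,Y) = 1.4000, Var(X) = 9.0400, Var(Y) = 2.0000
rho = Cov/(sqrt(VarX)*sqrt(VarY)) = 0.3293

0.3293


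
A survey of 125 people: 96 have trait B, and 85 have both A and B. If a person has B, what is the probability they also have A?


P(A|B) = P(A∩B)/P(B) = (85/125)/(96/125) = 85/96

85/96


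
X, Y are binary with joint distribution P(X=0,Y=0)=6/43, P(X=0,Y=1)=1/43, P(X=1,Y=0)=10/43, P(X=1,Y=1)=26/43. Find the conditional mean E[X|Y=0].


P(Y=0) = 16/43
E[X|Y=0] = (0*6 + 1*10)/16 = 10/16 = 5/8

5/8


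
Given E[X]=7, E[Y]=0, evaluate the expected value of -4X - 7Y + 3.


E[-4X - 7Y + 3] = -4*E[X] - 7*E[Y] + 3
= (-4)*(7) + (-7)*(0) + (3)
= -28 + 0 + 3 = -25

-25


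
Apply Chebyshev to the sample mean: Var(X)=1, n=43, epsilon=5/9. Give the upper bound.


Var(Xbar) = Var(X)/n = 1/43
Chebyshev: P(|Xbar-mu| >= 5/9) <= Var(Xbar)/(5/9)^2 = (1/43)/(25/81) = 81/1075

81/1075


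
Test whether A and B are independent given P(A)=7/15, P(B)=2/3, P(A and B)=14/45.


P(A)*P(B) = 7/15*2/3 = 14/45
P(A∩B) = 14/45, which equals P(A)P(B), so independent

Yes, A and B are independent


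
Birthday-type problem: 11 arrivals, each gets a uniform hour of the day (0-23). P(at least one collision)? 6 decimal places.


P(all different) = prod((24-i)/24 for i=0..10) = 0.065479
P(at least one match) = 1 - 0.065479 = 0.934521

0.934521


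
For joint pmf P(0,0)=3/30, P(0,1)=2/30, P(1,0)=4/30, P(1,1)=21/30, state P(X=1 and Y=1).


Read from table: P(X=1, Y=1) = 21/30 = 7/10

7/10


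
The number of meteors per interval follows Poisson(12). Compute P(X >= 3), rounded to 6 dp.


P(X>=3) = 1 - P(X<=2) = 1 - (e^(-12)*12^0/0! + e^(-12)*12^1/1! + e^(-12)*12^2/2!)
≈ 1 - (0.0000061442 + 0.0000737305 + 0.0004423833)
= 1 - 0.0005222580 = 0.9994777420
≈ 0.999478

0.999478


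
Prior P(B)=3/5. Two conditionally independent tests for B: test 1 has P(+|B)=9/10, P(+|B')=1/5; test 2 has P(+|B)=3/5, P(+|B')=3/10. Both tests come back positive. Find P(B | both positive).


After test 1: P(+) = 9/10*3/5 + 1/5*2/5 = 31/50
P(B|+) = (27/50)/(31/50) = 27/31
After test 2 (use post1 as new prior): P(+) = 3/5*27/31 + 3/10*4/31 = 87/155
P(B|+,+) = (81/155)/(87/155) = 27/29

27/29
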